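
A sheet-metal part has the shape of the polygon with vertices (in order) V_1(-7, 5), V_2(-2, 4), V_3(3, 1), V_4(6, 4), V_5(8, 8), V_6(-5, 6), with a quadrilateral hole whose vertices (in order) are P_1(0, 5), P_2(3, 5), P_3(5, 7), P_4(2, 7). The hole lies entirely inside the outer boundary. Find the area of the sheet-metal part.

Outer boundary:
Σ = (-18) + (-14) + (6) + (16) + (88) + (17) = 95
Area = |Σ|/2 = 47.5.
Hole:
Apply the shoelace formula: 2A = Σ (x_i·y_{i+1} − x_{i+1}·y_i), indices taken mod 4.
Cross-terms: -15, -4, 21, 10  ⇒  Σ = 12
Area = |Σ|/2 = 6.
Net area = 47.5 − 6 = 41.5.

41.5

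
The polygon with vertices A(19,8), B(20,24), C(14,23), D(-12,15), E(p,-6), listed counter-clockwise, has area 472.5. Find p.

Write out the shoelace sum; only the two edges meeting at E involve p:
2·Area = [((-12)·(-6) − p·15) + (p·8 − 19·(-6))] + 906
       = -7·p + 1092 = 945
⇒ p = 21.

21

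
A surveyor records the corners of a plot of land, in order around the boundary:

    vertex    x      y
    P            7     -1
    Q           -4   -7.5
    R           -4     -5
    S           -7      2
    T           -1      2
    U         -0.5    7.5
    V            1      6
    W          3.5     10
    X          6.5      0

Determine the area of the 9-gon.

110.5

Apply the surveyor's formula: 2A = Σ (x_i·y_{i+1} − x_{i+1}·y_i), indices taken mod 9.
Cross-terms: -56.5, -10, -43, -12, -6.5, -10.5, -11, -65, -6.5  ⇒  Σ = -221
Area = |Σ|/2 = 110.5.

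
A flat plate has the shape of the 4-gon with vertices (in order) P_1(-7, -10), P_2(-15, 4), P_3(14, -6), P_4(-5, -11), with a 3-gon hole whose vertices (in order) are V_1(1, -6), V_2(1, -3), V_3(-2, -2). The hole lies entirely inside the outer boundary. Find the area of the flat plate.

Outer boundary:
P_1→P_2: (-7)(4) − (-15)(-10) = -178
P_2→P_3: (-15)(-6) − (14)(4) = 34
P_3→P_4: (14)(-11) − (-5)(-6) = -184
P_4→P_1: (-5)(-10) − (-7)(-11) = -27
Σ = -355
Area = |Σ|/2 = 177.5.
Hole:
Apply the shoelace (surveyor's) formula: 2A = Σ (x_i·y_{i+1} − x_{i+1}·y_i), indices taken mod 3.
Cross-terms: 3, -8, 14  ⇒  Σ = 9
Area = |Σ|/2 = 4.5.
Net area = 177.5 − 4.5 = 173.

173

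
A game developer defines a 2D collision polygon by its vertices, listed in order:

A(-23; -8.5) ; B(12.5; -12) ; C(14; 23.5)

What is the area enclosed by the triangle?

632.75

Apply Gauss's area formula: 2A = Σ (x_i·y_{i+1} − x_{i+1}·y_i), indices taken mod 3.
Σ = (382.25) + (461.75) + (421.5) = 1265.5
Area = |Σ|/2 = 632.75.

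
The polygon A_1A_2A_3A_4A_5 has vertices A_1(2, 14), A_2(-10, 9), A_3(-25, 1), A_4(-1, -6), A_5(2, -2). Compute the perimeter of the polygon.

76

|A_1A_2| = √((-12)² + (-5)²) = √169 = 13
|A_2A_3| = √((-15)² + (-8)²) = √289 = 17
|A_3A_4| = √((24)² + (-7)²) = √625 = 25
|A_4A_5| = √((3)² + (4)²) = √25 = 5
|A_5A_1| = √((0)² + (16)²) = √256 = 16
Perimeter = 13 + 17 + 25 + 5 + 16 = 76.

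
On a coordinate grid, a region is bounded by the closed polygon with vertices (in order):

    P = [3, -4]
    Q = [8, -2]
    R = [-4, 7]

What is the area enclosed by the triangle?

P→Q: (3)(-2) − (8)(-4) = 26
Q→R: (8)(7) − (-4)(-2) = 48
R→P: (-4)(-4) − (3)(7) = -5
Σ = 69
Area = |Σ|/2 = 34.5.

34.5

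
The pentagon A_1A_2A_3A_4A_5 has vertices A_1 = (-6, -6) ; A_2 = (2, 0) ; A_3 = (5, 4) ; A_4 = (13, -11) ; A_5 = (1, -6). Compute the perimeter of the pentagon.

|A_1A_2| = √((8)² + (6)²) = √100 = 10
|A_2A_3| = √((3)² + (4)²) = √25 = 5
|A_3A_4| = √((8)² + (-15)²) = √289 = 17
|A_4A_5| = √((-12)² + (5)²) = √169 = 13
|A_5A_1| = √((-7)² + (0)²) = √49 = 7
Perimeter = 10 + 5 + 17 + 13 + 7 = 52.

52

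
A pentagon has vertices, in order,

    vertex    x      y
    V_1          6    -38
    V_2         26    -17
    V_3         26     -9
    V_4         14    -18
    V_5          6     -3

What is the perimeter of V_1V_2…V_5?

|V_1V_2| = √((20)² + (21)²) = √841 = 29
|V_2V_3| = √((0)² + (8)²) = √64 = 8
|V_3V_4| = √((-12)² + (-9)²) = √225 = 15
|V_4V_5| = √((-8)² + (15)²) = √289 = 17
|V_5V_1| = √((0)² + (-35)²) = √1225 = 35
Perimeter = 29 + 8 + 15 + 17 + 35 = 104.

104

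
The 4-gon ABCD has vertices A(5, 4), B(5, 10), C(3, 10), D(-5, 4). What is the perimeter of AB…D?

28

|AB| = √((0)² + (6)²) = √36 = 6
|BC| = √((-2)² + (0)²) = √4 = 2
|CD| = √((-8)² + (-6)²) = √100 = 10
|DA| = √((10)² + (0)²) = √100 = 10
Perimeter = 6 + 2 + 10 + 10 = 28.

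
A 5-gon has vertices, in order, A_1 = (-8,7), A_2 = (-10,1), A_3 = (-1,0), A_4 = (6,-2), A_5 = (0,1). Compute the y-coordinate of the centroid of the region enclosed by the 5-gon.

551/237

Apply the surveyor's formula. First the cross-terms c_i = x_i·y_{i+1} − x_{i+1}·y_i:
  62, 1, 2, 6, 8  ⇒  2A = 79, A = 39.5.
Then Σ (y_i + y_{i+1})·c_i = 551, so ȳ = 551 / (6·39.5) = 551/237.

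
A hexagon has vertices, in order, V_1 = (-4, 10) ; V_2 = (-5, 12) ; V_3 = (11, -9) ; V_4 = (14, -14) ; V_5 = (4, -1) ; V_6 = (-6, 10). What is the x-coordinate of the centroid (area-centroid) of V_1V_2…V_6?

352/171

Apply the shoelace formula. First the cross-terms c_i = x_i·y_{i+1} − x_{i+1}·y_i:
  2, -87, -28, 42, 34, -20  ⇒  2A = -57, A = -28.5.
Then Σ (x_i + x_{i+1})·c_i = -352, so x̄ = -352 / (6·(-28.5)) = 352/171.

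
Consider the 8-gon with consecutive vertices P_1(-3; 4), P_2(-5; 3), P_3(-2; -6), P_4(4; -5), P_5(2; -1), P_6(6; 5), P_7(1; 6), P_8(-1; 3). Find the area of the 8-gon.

74

Cross-terms: 11, 36, 34, 6, 16, 31, 9, 5  ⇒  Σ = 148
Area = |Σ|/2 = 74.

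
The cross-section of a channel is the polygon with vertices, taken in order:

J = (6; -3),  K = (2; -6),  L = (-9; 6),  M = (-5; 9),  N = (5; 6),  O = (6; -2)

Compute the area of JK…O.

125

Σ = (-30) + (-42) + (-51) + (-75) + (-46) + (-6) = -250
Area = |Σ|/2 = 125.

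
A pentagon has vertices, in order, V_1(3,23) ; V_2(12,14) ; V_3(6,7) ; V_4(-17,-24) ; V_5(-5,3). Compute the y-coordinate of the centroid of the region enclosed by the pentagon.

1311/277

Apply Gauss's area formula. First the cross-terms c_i = x_i·y_{i+1} − x_{i+1}·y_i:
  -234, 0, -25, -171, -124  ⇒  2A = -554, A = -277.
Then Σ (y_i + y_{i+1})·c_i = -7866, so ȳ = -7866 / (6·(-277)) = 1311/277.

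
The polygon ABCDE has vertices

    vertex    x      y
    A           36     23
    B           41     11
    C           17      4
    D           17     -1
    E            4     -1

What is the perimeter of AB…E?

|AB| = √((5)² + (-12)²) = √169 = 13
|BC| = √((-24)² + (-7)²) = √625 = 25
|CD| = √((0)² + (-5)²) = √25 = 5
|DE| = √((-13)² + (0)²) = √169 = 13
|EA| = √((32)² + (24)²) = √1600 = 40
Perimeter = 13 + 25 + 5 + 13 + 40 = 96.

96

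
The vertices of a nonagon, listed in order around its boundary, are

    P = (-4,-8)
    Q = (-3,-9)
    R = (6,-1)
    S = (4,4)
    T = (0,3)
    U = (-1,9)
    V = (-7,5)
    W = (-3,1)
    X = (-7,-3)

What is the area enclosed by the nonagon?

P→Q: (-4)(-9) − (-3)(-8) = 12
Q→R: (-3)(-1) − (6)(-9) = 57
R→S: (6)(4) − (4)(-1) = 28
S→T: (4)(3) − (0)(4) = 12
T→U: (0)(9) − (-1)(3) = 3
U→V: (-1)(5) − (-7)(9) = 58
V→W: (-7)(1) − (-3)(5) = 8
W→X: (-3)(-3) − (-7)(1) = 16
X→P: (-7)(-8) − (-4)(-3) = 44
Σ = 238
Area = |Σ|/2 = 119.

119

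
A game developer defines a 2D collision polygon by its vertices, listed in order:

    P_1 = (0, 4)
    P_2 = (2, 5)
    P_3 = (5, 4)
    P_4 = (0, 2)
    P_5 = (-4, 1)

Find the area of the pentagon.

11.5

Σ = (-8) + (-17) + (10) + (8) + (-16) = -23
Area = |Σ|/2 = 11.5.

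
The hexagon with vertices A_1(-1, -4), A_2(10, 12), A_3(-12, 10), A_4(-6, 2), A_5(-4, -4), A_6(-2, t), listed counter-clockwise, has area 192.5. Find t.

-15

The doubled signed area Σ (x_i y_{i+1} − x_{i+1} y_i) is linear in t.
With t=0 it equals 340; the coefficient of t is -3 (from the two edges through A_6).
So -3·t + 340 = 2·192.5 = 385 ⇒ t = -15.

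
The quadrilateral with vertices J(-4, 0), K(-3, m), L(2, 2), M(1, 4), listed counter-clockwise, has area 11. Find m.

Write out the shoelace sum; only the two edges meeting at K involve m:
2·Area = [((-4)·m − (-3)·0) + ((-3)·2 − 2·m)] + 22
       = -6·m + 16 = 22
⇒ m = -1.

-1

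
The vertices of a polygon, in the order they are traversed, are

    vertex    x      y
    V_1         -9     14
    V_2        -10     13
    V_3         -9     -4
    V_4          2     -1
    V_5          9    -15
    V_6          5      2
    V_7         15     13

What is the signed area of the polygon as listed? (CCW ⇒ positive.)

Apply Gauss's area formula: 2A = Σ (x_i·y_{i+1} − x_{i+1}·y_i), indices taken mod 7.
Cross-terms: 23, 157, 17, -21, 93, 35, 327  ⇒  Σ = 631
Signed area = Σ/2 = 315.5 (positive ⇒ counter-clockwise traversal).

315.5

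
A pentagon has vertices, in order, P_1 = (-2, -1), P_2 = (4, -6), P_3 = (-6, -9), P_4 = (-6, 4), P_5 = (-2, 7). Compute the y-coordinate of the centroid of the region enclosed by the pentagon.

-45/19

Apply Gauss's area formula. First the cross-terms c_i = x_i·y_{i+1} − x_{i+1}·y_i:
  16, -72, -78, -34, 16  ⇒  2A = -152, A = -76.
Then Σ (y_i + y_{i+1})·c_i = 1080, so ȳ = 1080 / (6·(-76)) = -45/19.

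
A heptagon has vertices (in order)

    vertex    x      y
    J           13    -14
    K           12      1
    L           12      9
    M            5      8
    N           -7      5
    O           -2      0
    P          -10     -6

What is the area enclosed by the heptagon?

324.5

Apply the surveyor's formula: 2A = Σ (x_i·y_{i+1} − x_{i+1}·y_i), indices taken mod 7.
Cross-terms: 181, 96, 51, 81, 10, 12, 218  ⇒  Σ = 649
Area = |Σ|/2 = 324.5.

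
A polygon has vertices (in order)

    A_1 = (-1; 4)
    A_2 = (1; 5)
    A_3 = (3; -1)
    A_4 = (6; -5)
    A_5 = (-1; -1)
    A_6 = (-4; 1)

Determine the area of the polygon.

32.5

Apply Gauss's area formula: 2A = Σ (x_i·y_{i+1} − x_{i+1}·y_i), indices taken mod 6.
Σ = (-9) + (-16) + (-9) + (-11) + (-5) + (-15) = -65
Area = |Σ|/2 = 32.5.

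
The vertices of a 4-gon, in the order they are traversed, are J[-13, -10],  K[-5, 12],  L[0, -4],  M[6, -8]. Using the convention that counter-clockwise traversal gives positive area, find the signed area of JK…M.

-163

Apply the surveyor's formula: 2A = Σ (x_i·y_{i+1} − x_{i+1}·y_i), indices taken mod 4.
Cross-terms: -206, 20, 24, -164  ⇒  Σ = -326
Signed area = Σ/2 = -163 (negative ⇒ clockwise traversal).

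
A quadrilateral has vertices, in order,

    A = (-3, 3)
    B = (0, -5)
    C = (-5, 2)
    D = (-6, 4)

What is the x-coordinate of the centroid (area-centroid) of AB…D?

-37/12

Apply the shoelace (surveyor's) formula. First the cross-terms c_i = x_i·y_{i+1} − x_{i+1}·y_i:
  15, -25, -8, -6  ⇒  2A = -24, A = -12.
Then Σ (x_i + x_{i+1})·c_i = 222, so x̄ = 222 / (6·(-12)) = -37/12.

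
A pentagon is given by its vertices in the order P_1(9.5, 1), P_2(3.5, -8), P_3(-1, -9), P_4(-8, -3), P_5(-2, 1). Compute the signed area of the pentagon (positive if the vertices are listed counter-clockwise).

-106.75

Apply Gauss's area formula: 2A = Σ (x_i·y_{i+1} − x_{i+1}·y_i), indices taken mod 5.
Σ = (-79.5) + (-39.5) + (-69) + (-14) + (-11.5) = -213.5
Signed area = Σ/2 = -106.75 (negative ⇒ clockwise traversal).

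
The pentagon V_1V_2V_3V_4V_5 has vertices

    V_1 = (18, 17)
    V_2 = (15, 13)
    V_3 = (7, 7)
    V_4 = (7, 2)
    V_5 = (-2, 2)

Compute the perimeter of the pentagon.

54

|V_1V_2| = √((-3)² + (-4)²) = √25 = 5
|V_2V_3| = √((-8)² + (-6)²) = √100 = 10
|V_3V_4| = √((0)² + (-5)²) = √25 = 5
|V_4V_5| = √((-9)² + (0)²) = √81 = 9
|V_5V_1| = √((20)² + (15)²) = √625 = 25
Perimeter = 5 + 10 + 5 + 9 + 25 = 54.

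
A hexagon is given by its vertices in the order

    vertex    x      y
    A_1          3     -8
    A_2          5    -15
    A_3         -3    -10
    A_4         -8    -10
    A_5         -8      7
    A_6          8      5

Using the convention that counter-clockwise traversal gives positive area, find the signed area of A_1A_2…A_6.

-230.5

Apply the surveyor's formula: 2A = Σ (x_i·y_{i+1} − x_{i+1}·y_i), indices taken mod 6.
Σ = (-5) + (-95) + (-50) + (-136) + (-96) + (-79) = -461
Signed area = Σ/2 = -230.5 (negative ⇒ clockwise traversal).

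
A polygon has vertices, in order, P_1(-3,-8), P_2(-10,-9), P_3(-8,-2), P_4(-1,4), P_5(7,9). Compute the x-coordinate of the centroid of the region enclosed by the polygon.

-531/205

Apply the surveyor's formula. First the cross-terms c_i = x_i·y_{i+1} − x_{i+1}·y_i:
  -53, -52, -34, -37, -29  ⇒  2A = -205, A = -102.5.
Then Σ (x_i + x_{i+1})·c_i = 1593, so x̄ = 1593 / (6·(-102.5)) = -531/205.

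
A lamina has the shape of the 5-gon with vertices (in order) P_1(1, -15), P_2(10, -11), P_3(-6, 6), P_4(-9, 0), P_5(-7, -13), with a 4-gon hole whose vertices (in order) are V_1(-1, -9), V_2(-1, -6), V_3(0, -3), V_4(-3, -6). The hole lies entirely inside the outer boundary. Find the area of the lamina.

205

Outer boundary:
Σ = (139) + (-6) + (54) + (117) + (118) = 422
Area = |Σ|/2 = 211.
Hole:
Apply the shoelace formula: 2A = Σ (x_i·y_{i+1} − x_{i+1}·y_i), indices taken mod 4.
Cross-terms: -3, 3, -9, 21  ⇒  Σ = 12
Area = |Σ|/2 = 6.
Net area = 211 − 6 = 205.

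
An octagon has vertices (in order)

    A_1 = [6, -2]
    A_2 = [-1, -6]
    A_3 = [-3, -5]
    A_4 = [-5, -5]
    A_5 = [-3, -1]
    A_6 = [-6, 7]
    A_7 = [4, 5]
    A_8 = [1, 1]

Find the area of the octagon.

82.5

Cross-terms: -38, -13, -10, -10, -27, -58, -1, -8  ⇒  Σ = -165
Area = |Σ|/2 = 82.5.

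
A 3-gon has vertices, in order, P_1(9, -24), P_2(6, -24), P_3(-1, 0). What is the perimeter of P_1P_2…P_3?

|P_1P_2| = √((-3)² + (0)²) = √9 = 3
|P_2P_3| = √((-7)² + (24)²) = √625 = 25
|P_3P_1| = √((10)² + (-24)²) = √676 = 26
Perimeter = 3 + 25 + 26 = 54.

54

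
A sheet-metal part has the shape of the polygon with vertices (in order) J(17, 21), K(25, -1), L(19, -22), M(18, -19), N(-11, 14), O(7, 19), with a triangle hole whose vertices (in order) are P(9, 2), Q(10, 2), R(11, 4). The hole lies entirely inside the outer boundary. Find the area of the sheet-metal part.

738

Outer boundary:
Cross-terms: -542, -531, 35, 43, -307, -176  ⇒  Σ = -1478
Area = |Σ|/2 = 739.
Hole:
Cross-terms: -2, 18, -14  ⇒  Σ = 2
Area = |Σ|/2 = 1.
Net area = 739 − 1 = 738.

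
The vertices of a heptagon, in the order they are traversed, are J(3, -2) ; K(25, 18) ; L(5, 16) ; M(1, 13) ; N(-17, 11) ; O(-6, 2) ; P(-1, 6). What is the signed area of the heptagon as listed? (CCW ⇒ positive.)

Apply the shoelace (surveyor's) formula: 2A = Σ (x_i·y_{i+1} − x_{i+1}·y_i), indices taken mod 7.
Σ = (104) + (310) + (49) + (232) + (32) + (-34) + (-16) = 677
Signed area = Σ/2 = 338.5 (positive ⇒ counter-clockwise traversal).

338.5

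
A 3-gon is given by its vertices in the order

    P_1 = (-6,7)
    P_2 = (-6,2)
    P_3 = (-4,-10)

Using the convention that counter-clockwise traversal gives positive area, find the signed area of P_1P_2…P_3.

Apply the shoelace (surveyor's) formula: 2A = Σ (x_i·y_{i+1} − x_{i+1}·y_i), indices taken mod 3.
Σ = (30) + (68) + (-88) = 10
Signed area = Σ/2 = 5 (positive ⇒ counter-clockwise traversal).

5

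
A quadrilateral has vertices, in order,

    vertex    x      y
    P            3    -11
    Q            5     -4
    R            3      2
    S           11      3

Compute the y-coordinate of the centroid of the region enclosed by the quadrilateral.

-11/9

Apply the shoelace formula. First the cross-terms c_i = x_i·y_{i+1} − x_{i+1}·y_i:
  43, 22, -13, -130  ⇒  2A = -78, A = -39.
Then Σ (y_i + y_{i+1})·c_i = 286, so ȳ = 286 / (6·(-39)) = -11/9.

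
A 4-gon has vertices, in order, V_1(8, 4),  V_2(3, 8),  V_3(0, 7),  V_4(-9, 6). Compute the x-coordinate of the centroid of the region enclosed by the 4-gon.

Apply the surveyor's formula. First the cross-terms c_i = x_i·y_{i+1} − x_{i+1}·y_i:
  52, 21, 63, -84  ⇒  2A = 52, A = 26.
Then Σ (x_i + x_{i+1})·c_i = 152, so x̄ = 152 / (6·26) = 38/39.

38/39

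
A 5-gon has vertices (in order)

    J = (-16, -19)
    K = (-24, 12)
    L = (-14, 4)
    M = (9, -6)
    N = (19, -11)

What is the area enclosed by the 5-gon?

525

Apply the shoelace formula: 2A = Σ (x_i·y_{i+1} − x_{i+1}·y_i), indices taken mod 5.
J→K: (-16)(12) − (-24)(-19) = -648
K→L: (-24)(4) − (-14)(12) = 72
L→M: (-14)(-6) − (9)(4) = 48
M→N: (9)(-11) − (19)(-6) = 15
N→J: (19)(-19) − (-16)(-11) = -537
Σ = -1050
Area = |Σ|/2 = 525.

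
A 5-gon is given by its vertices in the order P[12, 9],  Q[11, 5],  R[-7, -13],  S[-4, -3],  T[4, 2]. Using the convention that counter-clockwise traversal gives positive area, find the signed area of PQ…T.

-81

Σ = (-39) + (-108) + (-31) + (4) + (12) = -162
Signed area = Σ/2 = -81 (negative ⇒ clockwise traversal).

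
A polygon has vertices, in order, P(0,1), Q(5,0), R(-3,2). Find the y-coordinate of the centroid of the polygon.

1

Apply the surveyor's formula. First the cross-terms c_i = x_i·y_{i+1} − x_{i+1}·y_i:
  -5, 10, -3  ⇒  2A = 2, A = 1.
Then Σ (y_i + y_{i+1})·c_i = 6, so ȳ = 6 / (6·1) = 1.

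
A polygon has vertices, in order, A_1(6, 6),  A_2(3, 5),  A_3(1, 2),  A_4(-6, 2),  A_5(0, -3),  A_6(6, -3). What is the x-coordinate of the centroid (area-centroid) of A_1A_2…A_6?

230/117

Apply the shoelace (surveyor's) formula. First the cross-terms c_i = x_i·y_{i+1} − x_{i+1}·y_i:
  12, 1, 14, 18, 18, 54  ⇒  2A = 117, A = 58.5.
Then Σ (x_i + x_{i+1})·c_i = 690, so x̄ = 690 / (6·58.5) = 230/117.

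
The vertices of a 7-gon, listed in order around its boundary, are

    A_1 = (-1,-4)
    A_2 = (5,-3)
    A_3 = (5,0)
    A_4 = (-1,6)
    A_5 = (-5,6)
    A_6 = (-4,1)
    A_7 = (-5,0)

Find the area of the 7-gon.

Apply the surveyor's formula: 2A = Σ (x_i·y_{i+1} − x_{i+1}·y_i), indices taken mod 7.
Σ = (23) + (15) + (30) + (24) + (19) + (5) + (20) = 136
Area = |Σ|/2 = 68.

68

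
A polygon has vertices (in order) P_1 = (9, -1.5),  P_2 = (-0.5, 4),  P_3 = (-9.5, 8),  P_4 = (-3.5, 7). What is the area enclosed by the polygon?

13.5

Apply the shoelace formula: 2A = Σ (x_i·y_{i+1} − x_{i+1}·y_i), indices taken mod 4.
Σ = (35.25) + (34) + (-38.5) + (-57.75) = -27
Area = |Σ|/2 = 13.5.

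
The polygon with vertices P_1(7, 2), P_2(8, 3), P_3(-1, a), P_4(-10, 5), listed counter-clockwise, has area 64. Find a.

10

The doubled signed area Σ (x_i y_{i+1} − x_{i+1} y_i) is linear in a.
With a=0 it equals -52; the coefficient of a is 18 (from the two edges through P_3).
So 18·a + -52 = 2·64 = 128 ⇒ a = 10.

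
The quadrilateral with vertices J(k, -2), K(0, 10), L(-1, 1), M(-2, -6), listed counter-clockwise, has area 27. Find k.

2

Write out the shoelace sum; only the two edges meeting at J involve k:
2·Area = [((-2)·(-2) − k·(-6)) + (k·10 − 0·(-2))] + 18
       = 16·k + 22 = 54
⇒ k = 2.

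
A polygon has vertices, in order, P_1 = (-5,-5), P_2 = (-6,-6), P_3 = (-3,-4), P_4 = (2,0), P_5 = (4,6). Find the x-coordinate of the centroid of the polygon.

0

Apply the shoelace formula. First the cross-terms c_i = x_i·y_{i+1} − x_{i+1}·y_i:
  0, 6, 8, 12, 10  ⇒  2A = 36, A = 18.
Then Σ (x_i + x_{i+1})·c_i = 0, so x̄ = 0 / (6·18) = 0.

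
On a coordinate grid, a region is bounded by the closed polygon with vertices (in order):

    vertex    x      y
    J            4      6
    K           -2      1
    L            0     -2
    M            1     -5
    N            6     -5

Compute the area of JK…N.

Apply the shoelace formula: 2A = Σ (x_i·y_{i+1} − x_{i+1}·y_i), indices taken mod 5.
J→K: (4)(1) − (-2)(6) = 16
K→L: (-2)(-2) − (0)(1) = 4
L→M: (0)(-5) − (1)(-2) = 2
M→N: (1)(-5) − (6)(-5) = 25
N→J: (6)(6) − (4)(-5) = 56
Σ = 103
Area = |Σ|/2 = 51.5.

51.5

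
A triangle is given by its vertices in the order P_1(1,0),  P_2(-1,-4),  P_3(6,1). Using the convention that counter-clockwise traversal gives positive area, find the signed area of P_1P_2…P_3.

Apply the surveyor's formula: 2A = Σ (x_i·y_{i+1} − x_{i+1}·y_i), indices taken mod 3.
Σ = (-4) + (23) + (-1) = 18
Signed area = Σ/2 = 9 (positive ⇒ counter-clockwise traversal).

9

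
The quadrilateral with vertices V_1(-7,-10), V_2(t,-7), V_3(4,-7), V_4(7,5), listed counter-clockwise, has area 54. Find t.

The doubled signed area Σ (x_i y_{i+1} − x_{i+1} y_i) is linear in t.
With t=0 it equals 111; the coefficient of t is 3 (from the two edges through V_2).
So 3·t + 111 = 2·54 = 108 ⇒ t = -1.

-1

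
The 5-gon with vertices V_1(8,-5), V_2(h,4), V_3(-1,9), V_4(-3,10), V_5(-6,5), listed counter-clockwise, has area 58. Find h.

2

Write out the shoelace sum; only the two edges meeting at V_2 involve h:
2·Area = [(8·4 − h·(-5)) + (h·9 − (-1)·4)] + 52
       = 14·h + 88 = 116
⇒ h = 2.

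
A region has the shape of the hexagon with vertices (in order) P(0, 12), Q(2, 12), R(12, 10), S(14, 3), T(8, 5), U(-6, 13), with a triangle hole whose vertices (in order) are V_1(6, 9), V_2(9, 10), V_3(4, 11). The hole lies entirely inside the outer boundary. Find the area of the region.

68

Outer boundary:
Apply the shoelace formula: 2A = Σ (x_i·y_{i+1} − x_{i+1}·y_i), indices taken mod 6.
Σ = (-24) + (-124) + (-104) + (46) + (134) + (-72) = -144
Area = |Σ|/2 = 72.
Hole:
Σ = (-21) + (59) + (-30) = 8
Area = |Σ|/2 = 4.
Net area = 72 − 4 = 68.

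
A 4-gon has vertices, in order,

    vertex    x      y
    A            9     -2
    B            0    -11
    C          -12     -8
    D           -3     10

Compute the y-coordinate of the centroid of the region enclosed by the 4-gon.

Apply the shoelace formula. First the cross-terms c_i = x_i·y_{i+1} − x_{i+1}·y_i:
  -99, -132, -144, -84  ⇒  2A = -459, A = -229.5.
Then Σ (y_i + y_{i+1})·c_i = 2835, so ȳ = 2835 / (6·(-229.5)) = -35/17.

-35/17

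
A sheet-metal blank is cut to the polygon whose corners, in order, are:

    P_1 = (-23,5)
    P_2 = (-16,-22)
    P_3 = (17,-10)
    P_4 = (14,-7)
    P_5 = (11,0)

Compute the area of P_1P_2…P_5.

636.5

P_1→P_2: (-23)(-22) − (-16)(5) = 586
P_2→P_3: (-16)(-10) − (17)(-22) = 534
P_3→P_4: (17)(-7) − (14)(-10) = 21
P_4→P_5: (14)(0) − (11)(-7) = 77
P_5→P_1: (11)(5) − (-23)(0) = 55
Σ = 1273
Area = |Σ|/2 = 636.5.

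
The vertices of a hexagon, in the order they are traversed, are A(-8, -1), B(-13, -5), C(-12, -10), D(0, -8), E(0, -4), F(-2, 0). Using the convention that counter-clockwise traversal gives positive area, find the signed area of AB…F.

93.5

A→B: (-8)(-5) − (-13)(-1) = 27
B→C: (-13)(-10) − (-12)(-5) = 70
C→D: (-12)(-8) − (0)(-10) = 96
D→E: (0)(-4) − (0)(-8) = 0
E→F: (0)(0) − (-2)(-4) = -8
F→A: (-2)(-1) − (-8)(0) = 2
Σ = 187
Signed area = Σ/2 = 93.5 (positive ⇒ counter-clockwise traversal).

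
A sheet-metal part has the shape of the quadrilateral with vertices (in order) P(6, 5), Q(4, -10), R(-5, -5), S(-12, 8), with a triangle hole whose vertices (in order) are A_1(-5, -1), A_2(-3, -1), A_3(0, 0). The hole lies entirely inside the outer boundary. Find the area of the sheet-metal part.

178

Outer boundary:
Apply the shoelace formula: 2A = Σ (x_i·y_{i+1} − x_{i+1}·y_i), indices taken mod 4.
Σ = (-80) + (-70) + (-100) + (-108) = -358
Area = |Σ|/2 = 179.
Hole:
Apply the shoelace (surveyor's) formula: 2A = Σ (x_i·y_{i+1} − x_{i+1}·y_i), indices taken mod 3.
A_1→A_2: (-5)(-1) − (-3)(-1) = 2
A_2→A_3: (-3)(0) − (0)(-1) = 0
A_3→A_1: (0)(-1) − (-5)(0) = 0
Σ = 2
Area = |Σ|/2 = 1.
Net area = 179 − 1 = 178.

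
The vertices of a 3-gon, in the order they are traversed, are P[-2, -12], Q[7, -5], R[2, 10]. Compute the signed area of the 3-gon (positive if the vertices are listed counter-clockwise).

Apply the shoelace formula: 2A = Σ (x_i·y_{i+1} − x_{i+1}·y_i), indices taken mod 3.
P→Q: (-2)(-5) − (7)(-12) = 94
Q→R: (7)(10) − (2)(-5) = 80
R→P: (2)(-12) − (-2)(10) = -4
Σ = 170
Signed area = Σ/2 = 85 (positive ⇒ counter-clockwise traversal).

85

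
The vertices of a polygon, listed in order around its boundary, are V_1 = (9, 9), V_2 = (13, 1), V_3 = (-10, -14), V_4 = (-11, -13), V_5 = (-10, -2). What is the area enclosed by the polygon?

242

Cross-terms: -108, -172, -24, -108, -72  ⇒  Σ = -484
Area = |Σ|/2 = 242.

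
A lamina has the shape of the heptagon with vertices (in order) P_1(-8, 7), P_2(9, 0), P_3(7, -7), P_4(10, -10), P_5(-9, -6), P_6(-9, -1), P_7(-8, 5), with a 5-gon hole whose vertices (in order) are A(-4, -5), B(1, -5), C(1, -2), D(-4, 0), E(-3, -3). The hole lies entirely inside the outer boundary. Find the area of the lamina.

Outer boundary:
Apply Gauss's area formula: 2A = Σ (x_i·y_{i+1} − x_{i+1}·y_i), indices taken mod 7.
Σ = (-63) + (-63) + (0) + (-150) + (-45) + (-53) + (-16) = -390
Area = |Σ|/2 = 195.
Hole:
Apply the surveyor's formula: 2A = Σ (x_i·y_{i+1} − x_{i+1}·y_i), indices taken mod 5.
Σ = (25) + (3) + (-8) + (12) + (3) = 35
Area = |Σ|/2 = 17.5.
Net area = 195 − 17.5 = 177.5.

177.5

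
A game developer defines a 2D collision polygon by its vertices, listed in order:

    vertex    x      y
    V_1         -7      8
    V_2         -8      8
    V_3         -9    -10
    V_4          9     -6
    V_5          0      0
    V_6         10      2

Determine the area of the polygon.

Apply the shoelace formula: 2A = Σ (x_i·y_{i+1} − x_{i+1}·y_i), indices taken mod 6.
V_1→V_2: (-7)(8) − (-8)(8) = 8
V_2→V_3: (-8)(-10) − (-9)(8) = 152
V_3→V_4: (-9)(-6) − (9)(-10) = 144
V_4→V_5: (9)(0) − (0)(-6) = 0
V_5→V_6: (0)(2) − (10)(0) = 0
V_6→V_1: (10)(8) − (-7)(2) = 94
Σ = 398
Area = |Σ|/2 = 199.

199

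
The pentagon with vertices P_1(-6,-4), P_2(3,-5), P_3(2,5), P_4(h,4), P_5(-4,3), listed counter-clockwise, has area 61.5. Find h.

The doubled signed area Σ (x_i y_{i+1} − x_{i+1} y_i) is linear in h.
With h=0 it equals 125; the coefficient of h is -2 (from the two edges through P_4).
So -2·h + 125 = 2·61.5 = 123 ⇒ h = 1.

1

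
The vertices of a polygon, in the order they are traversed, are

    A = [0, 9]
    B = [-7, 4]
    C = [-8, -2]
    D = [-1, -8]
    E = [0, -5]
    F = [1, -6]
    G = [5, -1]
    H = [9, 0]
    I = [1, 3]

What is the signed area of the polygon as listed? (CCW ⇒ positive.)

Apply the surveyor's formula: 2A = Σ (x_i·y_{i+1} − x_{i+1}·y_i), indices taken mod 9.
Cross-terms: 63, 46, 62, 5, 5, 29, 9, 27, 9  ⇒  Σ = 255
Signed area = Σ/2 = 127.5 (positive ⇒ counter-clockwise traversal).

127.5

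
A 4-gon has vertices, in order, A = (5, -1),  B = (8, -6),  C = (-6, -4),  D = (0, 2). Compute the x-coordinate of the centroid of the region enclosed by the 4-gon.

Apply the shoelace (surveyor's) formula. First the cross-terms c_i = x_i·y_{i+1} − x_{i+1}·y_i:
  -22, -68, -12, -10  ⇒  2A = -112, A = -56.
Then Σ (x_i + x_{i+1})·c_i = -400, so x̄ = -400 / (6·(-56)) = 25/21.

25/21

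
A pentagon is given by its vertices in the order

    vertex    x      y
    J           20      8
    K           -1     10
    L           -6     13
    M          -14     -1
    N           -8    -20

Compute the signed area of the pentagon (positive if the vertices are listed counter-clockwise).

525.5

Apply the shoelace (surveyor's) formula: 2A = Σ (x_i·y_{i+1} − x_{i+1}·y_i), indices taken mod 5.
Σ = (208) + (47) + (188) + (272) + (336) = 1051
Signed area = Σ/2 = 525.5 (positive ⇒ counter-clockwise traversal).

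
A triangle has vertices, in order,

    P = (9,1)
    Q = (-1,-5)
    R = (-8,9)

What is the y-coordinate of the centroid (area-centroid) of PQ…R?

Apply Gauss's area formula. First the cross-terms c_i = x_i·y_{i+1} − x_{i+1}·y_i:
  -44, -49, -89  ⇒  2A = -182, A = -91.
Then Σ (y_i + y_{i+1})·c_i = -910, so ȳ = -910 / (6·(-91)) = 5/3.

5/3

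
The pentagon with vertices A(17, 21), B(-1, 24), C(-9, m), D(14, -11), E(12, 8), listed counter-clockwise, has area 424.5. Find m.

17

Write out the shoelace sum; only the two edges meeting at C involve m:
2·Area = [((-1)·m − (-9)·24) + ((-9)·(-11) − 14·m)] + 789
       = -15·m + 1104 = 849
⇒ m = 17.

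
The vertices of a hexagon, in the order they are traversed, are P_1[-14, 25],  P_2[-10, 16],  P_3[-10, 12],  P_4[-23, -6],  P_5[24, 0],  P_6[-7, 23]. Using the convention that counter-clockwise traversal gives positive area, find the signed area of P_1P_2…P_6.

622.5

Apply the shoelace formula: 2A = Σ (x_i·y_{i+1} − x_{i+1}·y_i), indices taken mod 6.
Σ = (26) + (40) + (336) + (144) + (552) + (147) = 1245
Signed area = Σ/2 = 622.5 (positive ⇒ counter-clockwise traversal).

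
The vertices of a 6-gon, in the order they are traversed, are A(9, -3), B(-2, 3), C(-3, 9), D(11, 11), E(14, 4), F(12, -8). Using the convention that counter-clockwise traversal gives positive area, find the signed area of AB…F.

Cross-terms: 21, -9, -132, -110, -160, 36  ⇒  Σ = -354
Signed area = Σ/2 = -177 (negative ⇒ clockwise traversal).

-177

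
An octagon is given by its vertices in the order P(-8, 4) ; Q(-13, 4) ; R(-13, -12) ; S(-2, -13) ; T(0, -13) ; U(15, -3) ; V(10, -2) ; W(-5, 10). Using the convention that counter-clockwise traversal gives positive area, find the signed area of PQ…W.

372

Apply Gauss's area formula: 2A = Σ (x_i·y_{i+1} − x_{i+1}·y_i), indices taken mod 8.
Cross-terms: 20, 208, 145, 26, 195, 0, 90, 60  ⇒  Σ = 744
Signed area = Σ/2 = 372 (positive ⇒ counter-clockwise traversal).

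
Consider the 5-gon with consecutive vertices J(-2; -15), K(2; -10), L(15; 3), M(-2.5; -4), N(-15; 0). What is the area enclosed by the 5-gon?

159.25

Apply Gauss's area formula: 2A = Σ (x_i·y_{i+1} − x_{i+1}·y_i), indices taken mod 5.
Σ = (50) + (156) + (-52.5) + (-60) + (225) = 318.5
Area = |Σ|/2 = 159.25.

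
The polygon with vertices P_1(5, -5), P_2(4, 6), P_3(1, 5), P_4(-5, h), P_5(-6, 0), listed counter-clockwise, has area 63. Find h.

1

The doubled signed area Σ (x_i y_{i+1} − x_{i+1} y_i) is linear in h.
With h=0 it equals 119; the coefficient of h is 7 (from the two edges through P_4).
So 7·h + 119 = 2·63 = 126 ⇒ h = 1.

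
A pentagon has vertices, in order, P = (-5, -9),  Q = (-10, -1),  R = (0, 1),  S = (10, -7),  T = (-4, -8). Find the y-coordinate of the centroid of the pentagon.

Apply the shoelace formula. First the cross-terms c_i = x_i·y_{i+1} − x_{i+1}·y_i:
  -85, -10, -10, -108, -4  ⇒  2A = -217, A = -108.5.
Then Σ (y_i + y_{i+1})·c_i = 2598, so ȳ = 2598 / (6·(-108.5)) = -866/217.

-866/217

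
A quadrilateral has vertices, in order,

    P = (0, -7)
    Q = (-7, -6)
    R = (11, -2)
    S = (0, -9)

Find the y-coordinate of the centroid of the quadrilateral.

Apply the shoelace formula. First the cross-terms c_i = x_i·y_{i+1} − x_{i+1}·y_i:
  -49, 80, -99, 0  ⇒  2A = -68, A = -34.
Then Σ (y_i + y_{i+1})·c_i = 1086, so ȳ = 1086 / (6·(-34)) = -181/34.

-181/34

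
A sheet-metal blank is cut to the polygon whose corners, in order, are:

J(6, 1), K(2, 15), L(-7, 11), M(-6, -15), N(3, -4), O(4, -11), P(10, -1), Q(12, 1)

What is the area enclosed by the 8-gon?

Apply the shoelace (surveyor's) formula: 2A = Σ (x_i·y_{i+1} − x_{i+1}·y_i), indices taken mod 8.
Cross-terms: 88, 127, 171, 69, -17, 106, 22, 6  ⇒  Σ = 572
Area = |Σ|/2 = 286.

286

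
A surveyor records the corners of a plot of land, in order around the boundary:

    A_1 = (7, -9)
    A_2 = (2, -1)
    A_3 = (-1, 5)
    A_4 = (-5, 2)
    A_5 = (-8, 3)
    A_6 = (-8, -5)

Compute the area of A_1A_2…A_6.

Cross-terms: 11, 9, 23, 1, 64, 107  ⇒  Σ = 215
Area = |Σ|/2 = 107.5.

107.5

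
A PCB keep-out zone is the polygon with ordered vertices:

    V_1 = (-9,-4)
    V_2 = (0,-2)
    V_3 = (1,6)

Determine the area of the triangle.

Apply the surveyor's formula: 2A = Σ (x_i·y_{i+1} − x_{i+1}·y_i), indices taken mod 3.
Σ = (18) + (2) + (50) = 70
Area = |Σ|/2 = 35.

35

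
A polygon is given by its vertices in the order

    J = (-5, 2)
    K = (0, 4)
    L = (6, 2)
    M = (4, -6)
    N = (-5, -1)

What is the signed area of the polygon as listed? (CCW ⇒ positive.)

Apply the surveyor's formula: 2A = Σ (x_i·y_{i+1} − x_{i+1}·y_i), indices taken mod 5.
J→K: (-5)(4) − (0)(2) = -20
K→L: (0)(2) − (6)(4) = -24
L→M: (6)(-6) − (4)(2) = -44
M→N: (4)(-1) − (-5)(-6) = -34
N→J: (-5)(2) − (-5)(-1) = -15
Σ = -137
Signed area = Σ/2 = -68.5 (negative ⇒ clockwise traversal).

-68.5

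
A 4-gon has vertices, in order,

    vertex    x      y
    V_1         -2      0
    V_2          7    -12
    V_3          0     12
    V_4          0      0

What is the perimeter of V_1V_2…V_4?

|V_1V_2| = √((9)² + (-12)²) = √225 = 15
|V_2V_3| = √((-7)² + (24)²) = √625 = 25
|V_3V_4| = √((0)² + (-12)²) = √144 = 12
|V_4V_1| = √((-2)² + (0)²) = √4 = 2
Perimeter = 15 + 25 + 12 + 2 = 54.

54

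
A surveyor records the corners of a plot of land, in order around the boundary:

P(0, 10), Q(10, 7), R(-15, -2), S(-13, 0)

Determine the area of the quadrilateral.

85.5

Apply Gauss's area formula: 2A = Σ (x_i·y_{i+1} − x_{i+1}·y_i), indices taken mod 4.
Σ = (-100) + (85) + (-26) + (-130) = -171
Area = |Σ|/2 = 85.5.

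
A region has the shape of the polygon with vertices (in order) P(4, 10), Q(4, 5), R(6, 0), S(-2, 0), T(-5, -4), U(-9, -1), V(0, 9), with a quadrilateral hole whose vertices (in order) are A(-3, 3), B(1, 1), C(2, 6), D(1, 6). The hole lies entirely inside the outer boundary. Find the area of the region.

Outer boundary:
Apply the shoelace formula: 2A = Σ (x_i·y_{i+1} − x_{i+1}·y_i), indices taken mod 7.
P→Q: (4)(5) − (4)(10) = -20
Q→R: (4)(0) − (6)(5) = -30
R→S: (6)(0) − (-2)(0) = 0
S→T: (-2)(-4) − (-5)(0) = 8
T→U: (-5)(-1) − (-9)(-4) = -31
U→V: (-9)(9) − (0)(-1) = -81
V→P: (0)(10) − (4)(9) = -36
Σ = -190
Area = |Σ|/2 = 95.
Hole:
Apply the shoelace formula: 2A = Σ (x_i·y_{i+1} − x_{i+1}·y_i), indices taken mod 4.
Σ = (-6) + (4) + (6) + (21) = 25
Area = |Σ|/2 = 12.5.
Net area = 95 − 12.5 = 82.5.

82.5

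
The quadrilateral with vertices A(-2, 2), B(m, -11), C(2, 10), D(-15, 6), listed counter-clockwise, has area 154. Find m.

15

Write out the shoelace sum; only the two edges meeting at B involve m:
2·Area = [((-2)·(-11) − m·2) + (m·10 − 2·(-11))] + 144
       = 8·m + 188 = 308
⇒ m = 15.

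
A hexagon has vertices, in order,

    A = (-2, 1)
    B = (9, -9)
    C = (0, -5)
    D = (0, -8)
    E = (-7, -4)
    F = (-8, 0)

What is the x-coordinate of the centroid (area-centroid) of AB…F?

Apply the shoelace formula. First the cross-terms c_i = x_i·y_{i+1} − x_{i+1}·y_i:
  9, -45, 0, -56, -32, -8  ⇒  2A = -132, A = -66.
Then Σ (x_i + x_{i+1})·c_i = 610, so x̄ = 610 / (6·(-66)) = -305/198.

-305/198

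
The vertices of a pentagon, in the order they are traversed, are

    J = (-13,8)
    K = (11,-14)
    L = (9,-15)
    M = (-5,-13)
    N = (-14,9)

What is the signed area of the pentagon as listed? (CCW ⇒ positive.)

Σ = (94) + (-39) + (-192) + (-227) + (5) = -359
Signed area = Σ/2 = -179.5 (negative ⇒ clockwise traversal).

-179.5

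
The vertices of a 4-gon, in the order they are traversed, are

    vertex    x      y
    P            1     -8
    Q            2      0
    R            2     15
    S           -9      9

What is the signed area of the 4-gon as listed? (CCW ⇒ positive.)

Apply the shoelace (surveyor's) formula: 2A = Σ (x_i·y_{i+1} − x_{i+1}·y_i), indices taken mod 4.
P→Q: (1)(0) − (2)(-8) = 16
Q→R: (2)(15) − (2)(0) = 30
R→S: (2)(9) − (-9)(15) = 153
S→P: (-9)(-8) − (1)(9) = 63
Σ = 262
Signed area = Σ/2 = 131 (positive ⇒ counter-clockwise traversal).

131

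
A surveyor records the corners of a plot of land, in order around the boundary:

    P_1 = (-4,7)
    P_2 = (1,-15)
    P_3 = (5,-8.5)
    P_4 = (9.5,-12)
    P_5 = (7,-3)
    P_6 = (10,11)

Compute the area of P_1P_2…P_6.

P_1→P_2: (-4)(-15) − (1)(7) = 53
P_2→P_3: (1)(-8.5) − (5)(-15) = 66.5
P_3→P_4: (5)(-12) − (9.5)(-8.5) = 20.75
P_4→P_5: (9.5)(-3) − (7)(-12) = 55.5
P_5→P_6: (7)(11) − (10)(-3) = 107
P_6→P_1: (10)(7) − (-4)(11) = 114
Σ = 416.75
Area = |Σ|/2 = 208.375.

208.375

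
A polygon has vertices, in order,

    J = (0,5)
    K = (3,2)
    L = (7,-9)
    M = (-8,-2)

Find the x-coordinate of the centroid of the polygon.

7/78

Apply the surveyor's formula. First the cross-terms c_i = x_i·y_{i+1} − x_{i+1}·y_i:
  -15, -41, -86, -40  ⇒  2A = -182, A = -91.
Then Σ (x_i + x_{i+1})·c_i = -49, so x̄ = -49 / (6·(-91)) = 7/78.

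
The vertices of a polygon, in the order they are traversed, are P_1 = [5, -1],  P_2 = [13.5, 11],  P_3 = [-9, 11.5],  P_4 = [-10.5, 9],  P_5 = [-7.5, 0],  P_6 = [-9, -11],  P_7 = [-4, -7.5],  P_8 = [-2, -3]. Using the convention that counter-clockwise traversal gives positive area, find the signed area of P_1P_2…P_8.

Cross-terms: 68.5, 254.25, 39.75, 67.5, 82.5, 23.5, -3, 17  ⇒  Σ = 550
Signed area = Σ/2 = 275 (positive ⇒ counter-clockwise traversal).

275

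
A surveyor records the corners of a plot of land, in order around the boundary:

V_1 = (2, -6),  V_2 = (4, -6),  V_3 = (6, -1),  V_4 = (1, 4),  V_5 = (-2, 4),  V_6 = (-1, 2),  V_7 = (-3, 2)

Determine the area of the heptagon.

Apply the shoelace formula: 2A = Σ (x_i·y_{i+1} − x_{i+1}·y_i), indices taken mod 7.
Σ = (12) + (32) + (25) + (12) + (0) + (4) + (14) = 99
Area = |Σ|/2 = 49.5.

49.5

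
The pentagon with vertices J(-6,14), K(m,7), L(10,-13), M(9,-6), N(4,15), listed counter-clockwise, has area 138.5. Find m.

-1

Write out the shoelace sum; only the two edges meeting at K involve m:
2·Area = [((-6)·7 − m·14) + (m·(-13) − 10·7)] + 362
       = -27·m + 250 = 277
⇒ m = -1.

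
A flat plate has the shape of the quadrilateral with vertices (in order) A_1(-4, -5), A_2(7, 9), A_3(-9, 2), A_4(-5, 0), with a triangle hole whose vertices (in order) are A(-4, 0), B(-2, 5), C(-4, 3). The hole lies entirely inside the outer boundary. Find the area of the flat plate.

Outer boundary:
Cross-terms: -1, 95, 10, 25  ⇒  Σ = 129
Area = |Σ|/2 = 64.5.
Hole:
Apply the shoelace (surveyor's) formula: 2A = Σ (x_i·y_{i+1} − x_{i+1}·y_i), indices taken mod 3.
Σ = (-20) + (14) + (12) = 6
Area = |Σ|/2 = 3.
Net area = 64.5 − 3 = 61.5.

61.5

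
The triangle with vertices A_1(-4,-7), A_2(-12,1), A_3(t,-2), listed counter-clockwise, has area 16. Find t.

The doubled signed area Σ (x_i y_{i+1} − x_{i+1} y_i) is linear in t.
With t=0 it equals -72; the coefficient of t is -8 (from the two edges through A_3).
So -8·t + -72 = 2·16 = 32 ⇒ t = -13.

-13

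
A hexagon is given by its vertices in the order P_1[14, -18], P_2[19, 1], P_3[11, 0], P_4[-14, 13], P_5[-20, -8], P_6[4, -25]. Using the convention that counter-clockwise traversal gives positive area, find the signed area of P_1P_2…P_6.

Apply the shoelace (surveyor's) formula: 2A = Σ (x_i·y_{i+1} − x_{i+1}·y_i), indices taken mod 6.
Σ = (356) + (-11) + (143) + (372) + (532) + (278) = 1670
Signed area = Σ/2 = 835 (positive ⇒ counter-clockwise traversal).

835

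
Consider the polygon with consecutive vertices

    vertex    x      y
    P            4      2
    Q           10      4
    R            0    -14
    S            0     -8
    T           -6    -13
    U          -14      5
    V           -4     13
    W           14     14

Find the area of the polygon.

Apply Gauss's area formula: 2A = Σ (x_i·y_{i+1} − x_{i+1}·y_i), indices taken mod 8.
P→Q: (4)(4) − (10)(2) = -4
Q→R: (10)(-14) − (0)(4) = -140
R→S: (0)(-8) − (0)(-14) = 0
S→T: (0)(-13) − (-6)(-8) = -48
T→U: (-6)(5) − (-14)(-13) = -212
U→V: (-14)(13) − (-4)(5) = -162
V→W: (-4)(14) − (14)(13) = -238
W→P: (14)(2) − (4)(14) = -28
Σ = -832
Area = |Σ|/2 = 416.

416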